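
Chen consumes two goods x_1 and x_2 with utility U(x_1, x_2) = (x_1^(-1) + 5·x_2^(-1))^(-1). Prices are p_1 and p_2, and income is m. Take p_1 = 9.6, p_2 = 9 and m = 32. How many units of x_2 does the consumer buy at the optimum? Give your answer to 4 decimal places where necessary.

x_2* = 2.4322

From the CES first-order condition, (1/5)·(x_2/x_1)^(2) = p_1/p_2.
Hence x_2/x_1 = (5·p_1/p_2)^(1/(2)), i.e. raised to the 0.5 power.
Substitute x_2 = (x_2/x_1)·x_1 into the budget: x_1* = m/(p_1 + p_2·(x_2/x_1)).
Numerically x_2/x_1 = 2.309401, so x_1* = 32/(9.6 + 9·2.309401) = 1.0532 and x_2* = 2.309401·1.0532 = 2.4322.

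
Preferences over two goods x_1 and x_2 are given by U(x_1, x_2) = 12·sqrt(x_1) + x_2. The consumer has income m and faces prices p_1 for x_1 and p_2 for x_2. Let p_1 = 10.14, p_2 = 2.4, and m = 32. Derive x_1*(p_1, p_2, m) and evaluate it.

Utility is quasi-linear in x_2; the FOC for x_1 is 6/√x_1 = p_1/p_2.
Solve: √x_1 = 6·p_2/p_1, so x_1*(p_1,p_2) = (6·p_2/p_1)², and x_2* = (m − p_1·x_1*)/p_2.
Plugging in: x_1* = (6·2.4/10.14)² = 2.0167.

x_1* = 2.0167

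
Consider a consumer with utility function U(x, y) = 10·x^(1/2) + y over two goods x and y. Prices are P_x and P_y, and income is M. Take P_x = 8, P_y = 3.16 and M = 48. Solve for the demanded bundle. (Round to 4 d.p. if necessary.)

Solve: √x = 5·P_y/P_x, so x*(P_x,P_y) = (5·P_y/P_x)², and y* = (M − P_x·x*)/P_y.
Plugging in: x* = (5·3.16/8)² = 3.9006, y* = 5.3149.

x* = 3.9006, y* = 5.3149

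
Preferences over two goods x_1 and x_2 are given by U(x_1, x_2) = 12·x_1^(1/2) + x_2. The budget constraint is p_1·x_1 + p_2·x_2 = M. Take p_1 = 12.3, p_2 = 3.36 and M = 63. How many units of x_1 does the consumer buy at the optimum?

Set MRS = p_1/p_2: 6·x_1^(−1/2) = p_1/p_2.
Solve: √x_1 = 6·p_2/p_1, so x_1*(p_1,p_2) = (6·p_2/p_1)², and x_2* = (M − p_1·x_1*)/p_2.
Plugging in: x_1* = (6·3.36/12.3)² = 2.6864.

x_1* = 2.6864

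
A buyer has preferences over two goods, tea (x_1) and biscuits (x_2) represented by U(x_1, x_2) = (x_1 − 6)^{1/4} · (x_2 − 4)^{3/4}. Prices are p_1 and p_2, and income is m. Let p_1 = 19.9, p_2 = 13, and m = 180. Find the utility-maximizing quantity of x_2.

This is Cobb-Douglas in (x_1−6, x_2−4): tangency gives 0.25·p_2·(x_2−4) = 0.75·p_1·(x_1−6).
Substituting into the budget: x_1* = 6 + 0.25·(m − 6·p_1 − 4·p_2)/p_1, and x_2* = 4 + 0.75·(…)/p_2.
Discretionary income = 180 − 6·19.9 − 4·13 = 8.6; x_2* = 4 + 0.75·8.6/13 = 4.4962.

x_2* = 4.4962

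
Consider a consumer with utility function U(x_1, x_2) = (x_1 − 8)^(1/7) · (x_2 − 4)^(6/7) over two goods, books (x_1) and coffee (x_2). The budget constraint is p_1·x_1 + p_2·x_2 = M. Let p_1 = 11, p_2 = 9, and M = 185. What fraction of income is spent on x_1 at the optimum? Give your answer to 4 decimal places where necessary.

share on x_1 = 0.5228

MRS = (1/6)·(x_2−4)/(x_1−8). Tangency with p_1/p_2 gives x_2−4 = 6·(p_1/p_2)·(x_1−8).
After buying the subsistence bundle (8, 4), a share 1/7 of the remaining income goes to x_1: x_1* = 8 + 1/7·(M − 8p_1 − 4p_2)/p_1.
Discretionary income = 185 − 8·11 − 4·9 = 61; x_1* = 8 + 1/7·61/11 = 8.7922; x_2* = 4 + 6/7·61/9 = 9.8095.
Expenditure on x_1: 11·8.7922 = 96.7143; share = 0.5228.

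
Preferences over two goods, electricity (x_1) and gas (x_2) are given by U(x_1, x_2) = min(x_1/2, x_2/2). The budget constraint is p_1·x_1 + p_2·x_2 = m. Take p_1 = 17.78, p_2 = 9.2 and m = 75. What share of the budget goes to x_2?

share on x_2 = 0.341

Leontief preferences: the optimum is at the kink where x_1/2 = x_2/2, i.e. x_2 = x_1.
Budget: p_1·x_1 + p_2·x_1 = m, so (2·p_1 + 2·p_2)·x_1 = 2·m.
Demand: x_1*(p_1,p_2,m) = 2·m/(2·p_1 + 2·p_2), x_2* = 2·m/(2·p_1 + 2·p_2).
Here 2·17.78 + 2·9.2 = 53.96, giving x_1* = 2.7798 and x_2* = 2.7798.
Expenditure on x_2: 9.2·2.7798 = 25.5745; share = 0.341.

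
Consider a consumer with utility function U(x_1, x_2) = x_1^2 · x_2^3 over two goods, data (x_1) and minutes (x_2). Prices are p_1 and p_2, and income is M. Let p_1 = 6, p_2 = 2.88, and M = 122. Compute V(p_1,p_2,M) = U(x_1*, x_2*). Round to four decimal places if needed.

V = 1086157.7945

MU_x_1/MU_x_2 = (2·x_2)/(3·x_1); tangency sets this equal to p_1/p_2.
So 2·p_2·x_2 = 3·p_1·x_1; combined with the budget, a share 0.4 of income goes to x_1.
Demand: x_1*(p_1,p_2,M) = 0.4·M/p_1 and x_2* = 0.6·M/p_2.
At p_1=6, p_2=2.88, M=122: x_1* = 0.4·122/6 = 8.1333, x_2* = 25.4167.
Utility at the optimum: U(8.1333, 25.4167) = 1086157.7945.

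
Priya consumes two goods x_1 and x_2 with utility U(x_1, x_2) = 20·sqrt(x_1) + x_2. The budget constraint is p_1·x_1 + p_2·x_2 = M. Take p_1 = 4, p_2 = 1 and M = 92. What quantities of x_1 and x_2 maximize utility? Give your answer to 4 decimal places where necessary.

Utility is quasi-linear in x_2; the FOC for x_1 is 10/√x_1 = p_1/p_2.
Thus x_1* = (10·p_2/p_1)² — independent of M — with the rest of income spent on x_2.
Plugging in: x_1* = (10·1/4)² = 6.25, x_2* = 67.

x_1* = 6.25, x_2* = 67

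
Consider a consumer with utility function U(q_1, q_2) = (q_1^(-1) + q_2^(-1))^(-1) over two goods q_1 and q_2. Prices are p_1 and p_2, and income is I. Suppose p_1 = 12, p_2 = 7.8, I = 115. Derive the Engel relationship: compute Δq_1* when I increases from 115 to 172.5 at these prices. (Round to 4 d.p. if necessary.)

Substitute q_2 = (q_2/q_1)·q_1 into the budget: q_1* = I/(p_1 + p_2·(q_2/q_1)).
Numerically q_2/q_1 = 1.240347, so q_1* = 115/(12 + 7.8·1.240347) = 5.3057.
At I' = 172.5: q_1* = 7.9586. Change: 7.9586 − 5.3057 = 2.6529.

Δq_1* = 2.6529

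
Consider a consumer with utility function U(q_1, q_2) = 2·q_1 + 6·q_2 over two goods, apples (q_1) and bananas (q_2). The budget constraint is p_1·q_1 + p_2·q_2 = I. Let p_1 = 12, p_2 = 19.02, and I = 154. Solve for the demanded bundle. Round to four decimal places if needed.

q_1* = 0, q_2* = 8.0967

Linear utility — the consumer picks whichever good has higher MU/price: 2/12 = 0.1667 vs 6/19.02 = 0.3155.
q_2 gives more utility per dollar, so spend all income on q_2: q_2* = I/p_2, q_1* = 0.
Numerically: q_1* = 0, q_2* = 8.0967.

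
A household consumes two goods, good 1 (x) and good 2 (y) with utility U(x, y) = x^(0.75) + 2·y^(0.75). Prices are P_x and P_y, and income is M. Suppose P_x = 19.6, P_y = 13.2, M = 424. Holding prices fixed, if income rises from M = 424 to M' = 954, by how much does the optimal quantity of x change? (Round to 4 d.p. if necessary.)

MRS = MU_x/MU_y = (1/2)·(y/x)^(0.25). Set equal to P_x/P_y.
Hence y/x = (2·P_x/P_y)^(1/(0.25)), i.e. raised to the 4 power.
With the ratio pinned down, the budget gives x* = M/(P_x + P_y·(y/x)) and y* = (y/x)·x*.
Numerically y/x = 77.776526, so x* = 424/(19.6 + 13.2·77.776526) = 0.4053.
At M' = 954: x* = 0.9118. Change: 0.9118 − 0.4053 = 0.5066.

Δx* = 0.5066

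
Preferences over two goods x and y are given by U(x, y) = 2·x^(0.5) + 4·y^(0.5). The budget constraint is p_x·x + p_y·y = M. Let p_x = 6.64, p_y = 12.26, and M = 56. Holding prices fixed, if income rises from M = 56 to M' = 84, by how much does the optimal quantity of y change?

With the ratio pinned down, the budget gives x* = M/(p_x + p_y·(y/x)) and y* = (y/x)·x*.
Numerically y/x = 1.173317, so x* = 56/(6.64 + 12.26·1.173317) = 2.6635 and y* = 1.173317·2.6635 = 3.1251.
At M' = 84: y* = 4.6877. Change: 4.6877 − 3.1251 = 1.5626.

Δy* = 1.5626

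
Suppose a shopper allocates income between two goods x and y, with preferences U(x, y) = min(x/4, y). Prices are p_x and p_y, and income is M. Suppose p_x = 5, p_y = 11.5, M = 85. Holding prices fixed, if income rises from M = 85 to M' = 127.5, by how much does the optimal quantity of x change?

Leontief preferences: the optimum is at the kink where x/4 = y/1, i.e. y = (1/4)·x.
Budget: p_x·x + p_y·(1/4)·x = M, so (4·p_x + p_y)·x = 4·M.
Demand: x*(p_x,p_y,M) = 4·M/(4·p_x + p_y), y* = M/(4·p_x + p_y).
Here 4·5 + 11.5 = 31.5, giving x* = 10.7937.
At M' = 127.5: x* = 16.1905. Change: 16.1905 − 10.7937 = 5.3968.

Δx* = 5.3968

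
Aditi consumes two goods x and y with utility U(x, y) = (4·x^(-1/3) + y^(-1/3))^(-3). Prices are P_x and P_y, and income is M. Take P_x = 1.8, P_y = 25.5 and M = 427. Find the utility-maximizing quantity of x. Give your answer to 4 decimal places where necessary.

x* = 140.7081

MU_x ∝ 4·x^(-4/3), MU_y ∝ y^(-4/3), so MRS = 4·(y/x)^(4/3) = P_x/P_y.
Hence y/x = ((1/4)·P_x/P_y)^(1/(4/3)), i.e. raised to the 0.75 power.
With the ratio pinned down, the budget gives x* = M/(P_x + P_y·(y/x)) and y* = (y/x)·x*.
Numerically y/x = 0.048418, so x* = 427/(1.8 + 25.5·0.048418) = 140.7081.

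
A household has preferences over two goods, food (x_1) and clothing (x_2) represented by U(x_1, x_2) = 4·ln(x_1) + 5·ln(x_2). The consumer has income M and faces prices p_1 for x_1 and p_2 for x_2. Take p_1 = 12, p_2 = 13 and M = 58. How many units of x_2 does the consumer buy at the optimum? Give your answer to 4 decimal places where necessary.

x_2* = 2.4786

Tangency: MRS = (4/5)·x_2/x_1 = p_1/p_2.
So 4·p_2·x_2 = 5·p_1·x_1; combined with the budget, a share 4/9 of income goes to x_1.
Demand: x_1*(p_1,p_2,M) = 4/9·M/p_1 and x_2* = 5/9·M/p_2.
At p_1=12, p_2=13, M=58: x_2* = 5/9·58/13 = 2.4786.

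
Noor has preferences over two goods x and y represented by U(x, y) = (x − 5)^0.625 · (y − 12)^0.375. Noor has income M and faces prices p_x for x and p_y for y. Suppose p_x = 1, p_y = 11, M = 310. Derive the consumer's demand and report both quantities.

This is Cobb-Douglas in (x−5, y−12): tangency gives 0.625·p_y·(y−12) = 0.375·p_x·(x−5).
After buying the subsistence bundle (5, 12), a share 0.625 of the remaining income goes to x: x* = 5 + 0.625·(M − 5p_x − 12p_y)/p_x.
Discretionary income = 310 − 5·1 − 12·11 = 173; x* = 5 + 0.625·173/1 = 113.125; y* = 12 + 0.375·173/11 = 17.8977.

x* = 113.125, y* = 17.8977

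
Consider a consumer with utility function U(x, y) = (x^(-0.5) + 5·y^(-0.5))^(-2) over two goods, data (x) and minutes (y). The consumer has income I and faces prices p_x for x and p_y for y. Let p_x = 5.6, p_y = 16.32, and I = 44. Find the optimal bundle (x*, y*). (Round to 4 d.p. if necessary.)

MU_x ∝ x^(-1.5), MU_y ∝ 5·y^(-1.5), so MRS = (1/5)·(y/x)^(1.5) = p_x/p_y.
Hence y/x = (5·p_x/p_y)^(1/(1.5)), i.e. raised to the 2/3 power.
Substitute y = (y/x)·x into the budget: x* = I/(p_x + p_y·(y/x)).
Numerically y/x = 1.433151, so x* = 44/(5.6 + 16.32·1.433151) = 1.5178 and y* = 1.433151·1.5178 = 2.1753.

x* = 1.5178, y* = 2.1753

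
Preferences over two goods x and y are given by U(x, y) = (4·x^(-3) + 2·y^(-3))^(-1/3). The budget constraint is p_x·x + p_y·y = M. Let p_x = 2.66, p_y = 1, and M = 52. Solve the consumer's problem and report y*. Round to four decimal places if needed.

y* = 14.9556

From the CES first-order condition, 2·(y/x)^(4) = p_x/p_y.
Hence y/x = ((1/2)·p_x/p_y)^(1/(4)), i.e. raised to the 0.25 power.
Substitute y = (y/x)·x into the budget: x* = M/(p_x + p_y·(y/x)).
Numerically y/x = 1.073898, so x* = 52/(2.66 + 1·1.073898) = 13.9265 and y* = 1.073898·13.9265 = 14.9556.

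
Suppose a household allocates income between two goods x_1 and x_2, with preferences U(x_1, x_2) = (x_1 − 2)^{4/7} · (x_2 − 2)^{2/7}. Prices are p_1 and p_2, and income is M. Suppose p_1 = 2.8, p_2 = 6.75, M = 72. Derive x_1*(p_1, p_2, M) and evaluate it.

Substituting into the budget: x_1* = 2 + 2/3·(M − 2·p_1 − 2·p_2)/p_1, and x_2* = 2 + 1/3·(…)/p_2.
Discretionary income = 72 − 2·2.8 − 2·6.75 = 52.9; x_1* = 2 + 2/3·52.9/2.8 = 14.5952.

x_1* = 14.5952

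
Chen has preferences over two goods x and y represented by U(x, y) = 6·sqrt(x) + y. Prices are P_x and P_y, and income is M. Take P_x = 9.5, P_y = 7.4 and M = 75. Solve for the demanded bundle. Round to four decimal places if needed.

x* = 5.4608, y* = 3.1246

Solve: √x = 3·P_y/P_x, so x*(P_x,P_y) = (3·P_y/P_x)², and y* = (M − P_x·x*)/P_y.
Plugging in: x* = (3·7.4/9.5)² = 5.4608, y* = 3.1246.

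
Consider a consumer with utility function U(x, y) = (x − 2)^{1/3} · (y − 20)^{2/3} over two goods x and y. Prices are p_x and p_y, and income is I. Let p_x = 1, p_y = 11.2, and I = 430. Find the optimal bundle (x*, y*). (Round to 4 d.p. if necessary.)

Let x' = x−2, y' = y−20. MRS = (1/2)·y'/x' = p_x/p_y.
Substituting into the budget: x* = 2 + 1/3·(I − 2·p_x − 20·p_y)/p_x, and y* = 20 + 2/3·(…)/p_y.
Discretionary income = 430 − 2·1 − 20·11.2 = 204; x* = 2 + 1/3·204/1 = 70; y* = 20 + 2/3·204/11.2 = 32.1429.

x* = 70, y* = 32.1429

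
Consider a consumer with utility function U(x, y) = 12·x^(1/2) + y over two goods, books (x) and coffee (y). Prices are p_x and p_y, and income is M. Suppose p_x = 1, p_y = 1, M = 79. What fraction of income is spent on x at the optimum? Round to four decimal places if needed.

share on x = 0.4557

Set MRS = p_x/p_y: 6·x^(−1/2) = p_x/p_y.
Solve: √x = 6·p_y/p_x, so x*(p_x,p_y) = (6·p_y/p_x)², and y* = (M − p_x·x*)/p_y.
Plugging in: x* = (6·1/1)² = 36, y* = 43.
Expenditure on x: 1·36 = 36; share = 0.4557.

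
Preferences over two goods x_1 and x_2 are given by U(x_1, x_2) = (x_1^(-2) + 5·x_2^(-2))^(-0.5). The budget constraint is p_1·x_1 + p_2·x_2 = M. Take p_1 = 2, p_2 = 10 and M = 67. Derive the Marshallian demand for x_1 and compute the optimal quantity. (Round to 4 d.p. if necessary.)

MU_x_1 ∝ x_1^(-3), MU_x_2 ∝ 5·x_2^(-3), so MRS = (1/5)·(x_2/x_1)^(3) = p_1/p_2.
Hence x_2/x_1 = (5·p_1/p_2)^(1/(3)), i.e. raised to the 1/3 power.
With the ratio pinned down, the budget gives x_1* = M/(p_1 + p_2·(x_2/x_1)) and x_2* = (x_2/x_1)·x_1*.
Numerically x_2/x_1 = 1, so x_1* = 67/(2 + 10·1) = 5.5833.

x_1* = 5.5833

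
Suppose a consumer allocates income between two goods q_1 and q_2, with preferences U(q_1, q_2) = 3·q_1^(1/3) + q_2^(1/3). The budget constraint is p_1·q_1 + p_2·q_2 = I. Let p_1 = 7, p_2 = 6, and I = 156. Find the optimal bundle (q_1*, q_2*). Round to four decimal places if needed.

MU_q_1 ∝ 3·q_1^(-2/3), MU_q_2 ∝ q_2^(-2/3), so MRS = 3·(q_2/q_1)^(2/3) = p_1/p_2.
Solve for the ratio: q_2/q_1 = [(1/3)·p_1/p_2]^(1.5).
With the ratio pinned down, the budget gives q_1* = I/(p_1 + p_2·(q_2/q_1)) and q_2* = (q_2/q_1)·q_1*.
Numerically q_2/q_1 = 0.242515, so q_1* = 156/(7 + 6·0.242515) = 18.4504 and q_2* = 0.242515·18.4504 = 4.4745.

q_1* = 18.4504, q_2* = 4.4745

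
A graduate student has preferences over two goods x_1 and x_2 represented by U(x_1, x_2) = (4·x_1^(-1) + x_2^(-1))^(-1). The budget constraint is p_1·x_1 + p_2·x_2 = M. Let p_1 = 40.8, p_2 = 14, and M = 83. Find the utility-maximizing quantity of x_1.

x_1* = 1.5735

From the CES first-order condition, 4·(x_2/x_1)^(2) = p_1/p_2.
Hence x_2/x_1 = ((1/4)·p_1/p_2)^(1/(2)), i.e. raised to the 0.5 power.
Substitute x_2 = (x_2/x_1)·x_1 into the budget: x_1* = M/(p_1 + p_2·(x_2/x_1)).
Numerically x_2/x_1 = 0.853564, so x_1* = 83/(40.8 + 14·0.853564) = 1.5735.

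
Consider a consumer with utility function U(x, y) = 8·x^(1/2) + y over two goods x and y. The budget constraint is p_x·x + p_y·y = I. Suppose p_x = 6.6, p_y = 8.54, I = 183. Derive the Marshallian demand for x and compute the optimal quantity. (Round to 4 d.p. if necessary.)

x* = 26.7885

MU_x = 4/√x, MU_y = 1. Tangency: 4/√x = p_x/p_y.
Thus x* = (4·p_y/p_x)² — independent of I — with the rest of income spent on y.
Plugging in: x* = (4·8.54/6.6)² = 26.7885.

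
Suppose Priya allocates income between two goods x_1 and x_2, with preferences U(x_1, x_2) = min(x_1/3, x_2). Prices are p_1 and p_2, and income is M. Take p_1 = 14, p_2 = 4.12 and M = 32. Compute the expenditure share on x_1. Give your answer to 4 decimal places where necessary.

share on x_1 = 0.9107

With perfect complements, no substitution: consume in ratio x_1:x_2 = 3:1.
Budget: p_1·x_1 + p_2·(1/3)·x_1 = M, so (3·p_1 + p_2)·x_1 = 3·M.
Demand: x_1*(p_1,p_2,M) = 3·M/(3·p_1 + p_2), x_2* = M/(3·p_1 + p_2).
Here 3·14 + 4.12 = 46.12, giving x_1* = 2.0815 and x_2* = 0.6938.
Expenditure on x_1: 14·2.0815 = 29.1414; share = 0.9107.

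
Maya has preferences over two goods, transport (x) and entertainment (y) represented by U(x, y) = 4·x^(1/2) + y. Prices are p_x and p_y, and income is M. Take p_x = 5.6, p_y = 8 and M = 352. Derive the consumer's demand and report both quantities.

x* = 8.1633, y* = 38.2857

Set MRS = p_x/p_y: 2·x^(−1/2) = p_x/p_y.
Solve: √x = 2·p_y/p_x, so x*(p_x,p_y) = (2·p_y/p_x)², and y* = (M − p_x·x*)/p_y.
Plugging in: x* = (2·8/5.6)² = 8.1633, y* = 38.2857.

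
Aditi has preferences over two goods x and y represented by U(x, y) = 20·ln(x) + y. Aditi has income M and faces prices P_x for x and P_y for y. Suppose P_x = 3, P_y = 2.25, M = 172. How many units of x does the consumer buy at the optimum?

x* = 15

Set MRS = P_x/P_y: (20/x)/1 = P_x/P_y.
So x*(P_x,P_y) = 20·P_y/P_x, independent of income; and y* = (M − 20·P_y)/P_y.
At the given prices: x* = 20·2.25/3 = 15.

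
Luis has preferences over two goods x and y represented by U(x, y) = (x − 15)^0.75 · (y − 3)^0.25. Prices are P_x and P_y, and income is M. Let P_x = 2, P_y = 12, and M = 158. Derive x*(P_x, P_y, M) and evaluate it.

This is Cobb-Douglas in (x−15, y−3): tangency gives 0.75·P_y·(y−3) = 0.25·P_x·(x−15).
Substituting into the budget: x* = 15 + 0.75·(M − 15·P_x − 3·P_y)/P_x, and y* = 3 + 0.25·(…)/P_y.
Discretionary income = 158 − 15·2 − 3·12 = 92; x* = 15 + 0.75·92/2 = 49.5.

x* = 49.5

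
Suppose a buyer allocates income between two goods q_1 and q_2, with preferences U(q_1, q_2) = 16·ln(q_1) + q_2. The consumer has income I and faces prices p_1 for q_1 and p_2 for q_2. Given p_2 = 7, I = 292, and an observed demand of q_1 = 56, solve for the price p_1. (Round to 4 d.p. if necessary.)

p_1 = 2

MU_q_1 = 16/q_1, MU_q_2 = 1. Tangency: 16/q_1 = p_1/p_2.
So q_1*(p_1,p_2) = 16·p_2/p_1, independent of income; and q_2* = (I − 16·p_2)/p_2.
Set q_1* = 56 in the demand function and solve for p_1: p_1 = 2.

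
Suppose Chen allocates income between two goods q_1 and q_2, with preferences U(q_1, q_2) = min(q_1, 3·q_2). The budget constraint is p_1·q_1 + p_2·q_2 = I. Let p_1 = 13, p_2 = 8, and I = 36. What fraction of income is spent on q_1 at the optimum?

share on q_1 = 0.8298

With perfect complements, no substitution: consume in ratio q_1:q_2 = 3:1.
Budget: p_1·q_1 + p_2·(1/3)·q_1 = I, so (3·p_1 + p_2)·q_1 = 3·I.
Demand: q_1*(p_1,p_2,I) = 3·I/(3·p_1 + p_2), q_2* = I/(3·p_1 + p_2).
Here 3·13 + 8 = 47, giving q_1* = 2.2979 and q_2* = 0.766.
Expenditure on q_1: 13·2.2979 = 29.8723; share = 0.8298.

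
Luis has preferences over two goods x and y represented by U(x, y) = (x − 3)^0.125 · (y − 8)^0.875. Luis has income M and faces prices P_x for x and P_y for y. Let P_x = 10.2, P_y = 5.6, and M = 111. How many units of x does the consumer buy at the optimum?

x* = 3.4363

MRS = (1/7)·(y−8)/(x−3). Tangency with P_x/P_y gives y−8 = 7·(P_x/P_y)·(x−3).
Substituting into the budget: x* = 3 + 0.125·(M − 3·P_x − 8·P_y)/P_x, and y* = 8 + 0.875·(…)/P_y.
Discretionary income = 111 − 3·10.2 − 8·5.6 = 35.6; x* = 3 + 0.125·35.6/10.2 = 3.4363.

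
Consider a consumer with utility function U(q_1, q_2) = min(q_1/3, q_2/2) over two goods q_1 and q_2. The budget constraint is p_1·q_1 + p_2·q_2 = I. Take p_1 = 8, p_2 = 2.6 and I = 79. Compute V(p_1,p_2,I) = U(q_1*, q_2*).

V = 2.7055

With perfect complements, no substitution: consume in ratio q_1:q_2 = 3:2.
Budget: p_1·q_1 + p_2·(2/3)·q_1 = I, so (3·p_1 + 2·p_2)·q_1 = 3·I.
Demand: q_1*(p_1,p_2,I) = 3·I/(3·p_1 + 2·p_2), q_2* = 2·I/(3·p_1 + 2·p_2).
Here 3·8 + 2·2.6 = 29.2, giving q_1* = 8.1164 and q_2* = 5.411.
Utility at the optimum: U(8.1164, 5.411) = 2.7055.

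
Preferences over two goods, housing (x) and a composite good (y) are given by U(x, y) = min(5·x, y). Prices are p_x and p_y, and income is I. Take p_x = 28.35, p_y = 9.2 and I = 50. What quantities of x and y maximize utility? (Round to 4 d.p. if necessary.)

x* = 0.6725, y* = 3.3625

Demand: x*(p_x,p_y,I) = I/(p_x + 5·p_y), y* = 5·I/(p_x + 5·p_y).
Here 28.35 + 5·9.2 = 74.35, giving x* = 0.6725 and y* = 3.3625.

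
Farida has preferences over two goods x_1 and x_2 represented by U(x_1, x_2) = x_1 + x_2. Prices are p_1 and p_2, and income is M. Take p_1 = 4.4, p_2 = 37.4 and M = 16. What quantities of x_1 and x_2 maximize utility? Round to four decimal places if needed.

x_1 gives more utility per dollar, so spend all income on x_1: x_1* = M/p_1, x_2* = 0.
Numerically: x_1* = 3.6364, x_2* = 0.

x_1* = 3.6364, x_2* = 0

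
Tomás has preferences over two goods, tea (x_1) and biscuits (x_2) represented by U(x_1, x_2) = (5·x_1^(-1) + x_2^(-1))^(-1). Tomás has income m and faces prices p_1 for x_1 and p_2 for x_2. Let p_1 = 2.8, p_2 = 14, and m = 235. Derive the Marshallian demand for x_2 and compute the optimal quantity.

MU_x_1 ∝ 5·x_1^(-2), MU_x_2 ∝ x_2^(-2), so MRS = 5·(x_2/x_1)^(2) = p_1/p_2.
Solve for the ratio: x_2/x_1 = [(1/5)·p_1/p_2]^(0.5).
Substitute x_2 = (x_2/x_1)·x_1 into the budget: x_1* = m/(p_1 + p_2·(x_2/x_1)).
Numerically x_2/x_1 = 0.2, so x_1* = 235/(2.8 + 14·0.2) = 41.9643 and x_2* = 0.2·41.9643 = 8.3929.

x_2* = 8.3929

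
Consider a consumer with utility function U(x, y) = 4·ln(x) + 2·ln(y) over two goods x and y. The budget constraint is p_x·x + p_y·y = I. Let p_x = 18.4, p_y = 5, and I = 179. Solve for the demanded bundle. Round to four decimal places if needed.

The MRS is 2·y/x. Set MRS = p_x/p_y.
Rearranging, p_y·y = (1/2)·p_x·x. Substituting into the budget gives p_x·x·(1 + (1/2)) = I.
Demand: x*(p_x,p_y,I) = 2/3·I/p_x and y* = 1/3·I/p_y.
At p_x=18.4, p_y=5, I=179: x* = 2/3·179/18.4 = 6.4855, y* = 11.9333.

x* = 6.4855, y* = 11.9333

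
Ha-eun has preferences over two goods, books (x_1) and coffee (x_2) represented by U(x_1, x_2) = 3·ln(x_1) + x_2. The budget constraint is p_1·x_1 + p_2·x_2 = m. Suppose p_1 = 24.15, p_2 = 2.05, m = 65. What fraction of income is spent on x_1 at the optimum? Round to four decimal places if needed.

share on x_1 = 0.0946

Set MRS = p_1/p_2: (3/x_1)/1 = p_1/p_2.
So x_1*(p_1,p_2) = 3·p_2/p_1, independent of income; and x_2* = (m − 3·p_2)/p_2.
At the given prices: x_1* = 3·2.05/24.15 = 0.2547, and x_2* = 28.7073.
Expenditure on x_1: 24.15·0.2547 = 6.15; share = 0.0946.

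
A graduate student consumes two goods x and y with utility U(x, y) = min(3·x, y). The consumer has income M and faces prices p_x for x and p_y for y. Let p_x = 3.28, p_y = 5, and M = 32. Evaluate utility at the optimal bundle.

V = 5.2516

Demand: x*(p_x,p_y,M) = M/(p_x + 3·p_y), y* = 3·M/(p_x + 3·p_y).
Here 3.28 + 3·5 = 18.28, giving x* = 1.7505 and y* = 5.2516.
Utility at the optimum: U(1.7505, 5.2516) = 5.2516.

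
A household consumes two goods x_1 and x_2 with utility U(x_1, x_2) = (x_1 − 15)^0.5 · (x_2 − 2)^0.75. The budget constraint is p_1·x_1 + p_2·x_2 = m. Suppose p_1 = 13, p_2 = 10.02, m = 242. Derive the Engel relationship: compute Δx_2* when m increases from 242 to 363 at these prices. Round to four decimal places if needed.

Δx_2* = 7.2455

Let x_1' = x_1−15, x_2' = x_2−2. MRS = (2/3)·x_2'/x_1' = p_1/p_2.
Substituting into the budget: x_1* = 15 + 0.4·(m − 15·p_1 − 2·p_2)/p_1, and x_2* = 2 + 0.6·(…)/p_2.
Discretionary income = 242 − 15·13 − 2·10.02 = 26.96; x_2* = 2 + 0.6·26.96/10.02 = 3.6144.
At m' = 363: x_2* = 10.8599. Change: 10.8599 − 3.6144 = 7.2455.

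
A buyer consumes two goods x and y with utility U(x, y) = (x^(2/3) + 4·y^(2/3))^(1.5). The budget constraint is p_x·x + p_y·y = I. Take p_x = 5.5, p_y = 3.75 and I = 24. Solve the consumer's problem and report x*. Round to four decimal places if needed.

MRS = MU_x/MU_y = (1/4)·(y/x)^(1/3). Set equal to p_x/p_y.
Solve for the ratio: y/x = [4·p_x/p_y]^(3).
With the ratio pinned down, the budget gives x* = I/(p_x + p_y·(y/x)) and y* = (y/x)·x*.
Numerically y/x = 201.91763, so x* = 24/(5.5 + 3.75·201.91763) = 0.0315.

x* = 0.0315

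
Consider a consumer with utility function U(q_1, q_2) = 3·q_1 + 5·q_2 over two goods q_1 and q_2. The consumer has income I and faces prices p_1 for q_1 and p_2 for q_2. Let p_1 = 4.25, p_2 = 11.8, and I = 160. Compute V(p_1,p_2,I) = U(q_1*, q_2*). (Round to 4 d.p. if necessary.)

Perfect substitutes: compare marginal utility per dollar. 3/p_1 vs 5/p_2 → 0.7059 vs 0.4237.
q_1 gives more utility per dollar, so spend all income on q_1: q_1* = I/p_1, q_2* = 0.
Numerically: q_1* = 37.6471, q_2* = 0.
Utility at the optimum: U(37.6471, 0) = 112.9412.

V = 112.9412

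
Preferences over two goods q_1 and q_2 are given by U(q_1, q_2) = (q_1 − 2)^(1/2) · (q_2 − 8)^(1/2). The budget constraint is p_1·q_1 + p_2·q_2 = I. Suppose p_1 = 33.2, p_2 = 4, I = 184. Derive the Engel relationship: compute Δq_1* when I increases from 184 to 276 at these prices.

Δq_1* = 1.3855

Let q_1' = q_1−2, q_2' = q_2−8. MRS = q_2'/q_1' = p_1/p_2.
Substituting into the budget: q_1* = 2 + 0.5·(I − 2·p_1 − 8·p_2)/p_1, and q_2* = 8 + 0.5·(…)/p_2.
Discretionary income = 184 − 2·33.2 − 8·4 = 85.6; q_1* = 2 + 0.5·85.6/33.2 = 3.2892.
At I' = 276: q_1* = 4.6747. Change: 4.6747 − 3.2892 = 1.3855.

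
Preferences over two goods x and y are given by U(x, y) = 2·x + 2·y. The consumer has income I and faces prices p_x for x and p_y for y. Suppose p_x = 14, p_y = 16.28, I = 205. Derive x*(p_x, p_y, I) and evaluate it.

x* = 14.6429

Linear utility — the consumer picks whichever good has higher MU/price: 2/14 = 0.1429 vs 2/16.28 = 0.1229.
x gives more utility per dollar, so spend all income on x: x* = I/p_x, y* = 0.
Numerically: x* = 14.6429, y* = 0.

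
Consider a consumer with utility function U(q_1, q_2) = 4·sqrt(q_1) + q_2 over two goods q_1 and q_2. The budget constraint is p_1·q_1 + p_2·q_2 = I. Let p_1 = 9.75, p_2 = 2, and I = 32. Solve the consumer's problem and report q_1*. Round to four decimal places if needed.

Plugging in: q_1* = (2·2/9.75)² = 0.1683.

q_1* = 0.1683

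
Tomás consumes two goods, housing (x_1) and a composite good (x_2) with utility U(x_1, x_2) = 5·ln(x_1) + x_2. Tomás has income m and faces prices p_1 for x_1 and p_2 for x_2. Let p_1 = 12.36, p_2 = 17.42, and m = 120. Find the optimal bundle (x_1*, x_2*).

MU_x_1 = 5/x_1, MU_x_2 = 1. Tangency: 5/x_1 = p_1/p_2.
So x_1*(p_1,p_2) = 5·p_2/p_1, independent of income; and x_2* = (m − 5·p_2)/p_2.
At the given prices: x_1* = 5·17.42/12.36 = 7.0469, and x_2* = 1.8886.

x_1* = 7.0469, x_2* = 1.8886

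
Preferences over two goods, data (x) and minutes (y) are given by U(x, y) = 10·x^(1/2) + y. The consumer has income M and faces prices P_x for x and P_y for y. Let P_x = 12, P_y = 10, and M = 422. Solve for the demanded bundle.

x* = 17.3611, y* = 21.3667

Solve: √x = 5·P_y/P_x, so x*(P_x,P_y) = (5·P_y/P_x)², and y* = (M − P_x·x*)/P_y.
Plugging in: x* = (5·10/12)² = 17.3611, y* = 21.3667.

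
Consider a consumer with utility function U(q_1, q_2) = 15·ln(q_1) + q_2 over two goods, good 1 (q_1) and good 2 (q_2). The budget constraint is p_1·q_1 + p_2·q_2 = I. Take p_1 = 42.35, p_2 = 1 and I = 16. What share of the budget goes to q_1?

share on q_1 = 0.9375

Set MRS = p_1/p_2: (15/q_1)/1 = p_1/p_2.
So q_1*(p_1,p_2) = 15·p_2/p_1, independent of income; and q_2* = (I − 15·p_2)/p_2.
At the given prices: q_1* = 15·1/42.35 = 0.3542, and q_2* = 1.
Expenditure on q_1: 42.35·0.3542 = 15; share = 0.9375.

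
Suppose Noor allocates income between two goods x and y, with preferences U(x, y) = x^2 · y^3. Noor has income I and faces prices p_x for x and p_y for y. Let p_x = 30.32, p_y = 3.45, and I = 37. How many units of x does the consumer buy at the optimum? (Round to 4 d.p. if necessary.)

x* = 0.4881

The MRS is (2/3)·y/x. Set MRS = p_x/p_y.
So 2·p_y·y = 3·p_x·x; combined with the budget, a share 0.4 of income goes to x.
Demand: x*(p_x,p_y,I) = 0.4·I/p_x and y* = 0.6·I/p_y.
At p_x=30.32, p_y=3.45, I=37: x* = 0.4·37/30.32 = 0.4881.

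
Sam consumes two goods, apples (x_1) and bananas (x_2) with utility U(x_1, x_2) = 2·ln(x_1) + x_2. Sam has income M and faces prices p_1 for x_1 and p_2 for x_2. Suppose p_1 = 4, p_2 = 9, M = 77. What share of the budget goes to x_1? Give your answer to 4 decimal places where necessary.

share on x_1 = 0.2338

Set MRS = p_1/p_2: (2/x_1)/1 = p_1/p_2.
So x_1*(p_1,p_2) = 2·p_2/p_1, independent of income; and x_2* = (M − 2·p_2)/p_2.
At the given prices: x_1* = 2·9/4 = 4.5, and x_2* = 6.5556.
Expenditure on x_1: 4·4.5 = 18; share = 0.2338.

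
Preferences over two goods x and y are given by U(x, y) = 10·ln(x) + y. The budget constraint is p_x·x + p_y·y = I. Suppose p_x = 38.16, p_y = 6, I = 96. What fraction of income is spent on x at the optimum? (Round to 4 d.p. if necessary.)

share on x = 0.625

Set MRS = p_x/p_y: (10/x)/1 = p_x/p_y.
So x*(p_x,p_y) = 10·p_y/p_x, independent of income; and y* = (I − 10·p_y)/p_y.
At the given prices: x* = 10·6/38.16 = 1.5723, and y* = 6.
Expenditure on x: 38.16·1.5723 = 60; share = 0.625.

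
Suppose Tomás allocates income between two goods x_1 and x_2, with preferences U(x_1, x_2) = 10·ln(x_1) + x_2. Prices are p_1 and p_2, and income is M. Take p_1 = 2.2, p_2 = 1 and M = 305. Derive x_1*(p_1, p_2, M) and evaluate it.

Set MRS = p_1/p_2: (10/x_1)/1 = p_1/p_2.
So x_1*(p_1,p_2) = 10·p_2/p_1, independent of income; and x_2* = (M − 10·p_2)/p_2.
At the given prices: x_1* = 10·1/2.2 = 4.5455.

x_1* = 4.5455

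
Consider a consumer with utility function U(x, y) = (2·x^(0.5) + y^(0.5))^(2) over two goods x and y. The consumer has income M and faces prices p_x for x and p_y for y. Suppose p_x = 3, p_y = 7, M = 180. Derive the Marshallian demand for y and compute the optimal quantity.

From the CES first-order condition, 2·(y/x)^(0.5) = p_x/p_y.
Solve for the ratio: y/x = [(1/2)·p_x/p_y]^(2).
Substitute y = (y/x)·x into the budget: x* = M/(p_x + p_y·(y/x)).
Numerically y/x = 0.045918, so x* = 180/(3 + 7·0.045918) = 54.1935 and y* = 0.045918·54.1935 = 2.4885.

y* = 2.4885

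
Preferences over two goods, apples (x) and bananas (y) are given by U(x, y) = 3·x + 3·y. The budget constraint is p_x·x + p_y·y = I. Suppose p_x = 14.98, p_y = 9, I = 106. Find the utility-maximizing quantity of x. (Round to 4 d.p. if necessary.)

x* = 0

y gives more utility per dollar, so spend all income on y: y* = I/p_y, x* = 0.
Numerically: x* = 0, y* = 11.7778.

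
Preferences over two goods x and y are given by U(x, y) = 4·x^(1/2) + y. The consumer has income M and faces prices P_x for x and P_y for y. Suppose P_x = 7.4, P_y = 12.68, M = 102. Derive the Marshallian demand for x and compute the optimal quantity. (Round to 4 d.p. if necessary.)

x* = 11.7445

Thus x* = (2·P_y/P_x)² — independent of M — with the rest of income spent on y.
Plugging in: x* = (2·12.68/7.4)² = 11.7445.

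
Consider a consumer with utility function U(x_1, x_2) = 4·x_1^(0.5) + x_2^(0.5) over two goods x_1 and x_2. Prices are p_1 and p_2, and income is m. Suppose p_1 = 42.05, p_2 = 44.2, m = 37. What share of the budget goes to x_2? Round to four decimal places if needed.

share on x_2 = 0.0561

MU_x_1 ∝ 4·x_1^(-0.5), MU_x_2 ∝ x_2^(-0.5), so MRS = 4·(x_2/x_1)^(0.5) = p_1/p_2.
Solve for the ratio: x_2/x_1 = [(1/4)·p_1/p_2]^(2).
With the ratio pinned down, the budget gives x_1* = m/(p_1 + p_2·(x_2/x_1)) and x_2* = (x_2/x_1)·x_1*.
Numerically x_2/x_1 = 0.056568, so x_1* = 37/(42.05 + 44.2·0.056568) = 0.8305 and x_2* = 0.056568·0.8305 = 0.047.
Expenditure on x_2: 44.2·0.047 = 2.0765; share = 0.0561.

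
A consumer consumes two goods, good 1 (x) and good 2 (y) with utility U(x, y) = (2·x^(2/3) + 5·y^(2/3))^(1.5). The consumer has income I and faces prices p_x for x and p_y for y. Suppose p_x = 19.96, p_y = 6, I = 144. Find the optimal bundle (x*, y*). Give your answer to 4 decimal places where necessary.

Numerically y/x = 575.238421, so x* = 144/(19.96 + 6·575.238421) = 0.0415 and y* = 575.238421·0.0415 = 23.862.

x* = 0.0415, y* = 23.862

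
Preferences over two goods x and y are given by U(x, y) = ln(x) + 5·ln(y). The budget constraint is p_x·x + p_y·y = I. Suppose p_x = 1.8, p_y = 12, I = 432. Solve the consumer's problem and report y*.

Tangency: MRS = (1/5)·y/x = p_x/p_y.
So p_y·y = 5·p_x·x; combined with the budget, a share 1/6 of income goes to x.
Demand: x*(p_x,p_y,I) = 1/6·I/p_x and y* = 5/6·I/p_y.
At p_x=1.8, p_y=12, I=432: y* = 5/6·432/12 = 30.

y* = 30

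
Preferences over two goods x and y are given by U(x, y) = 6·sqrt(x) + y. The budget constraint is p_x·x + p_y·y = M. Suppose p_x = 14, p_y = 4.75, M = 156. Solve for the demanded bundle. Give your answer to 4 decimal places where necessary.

Plugging in: x* = (3·4.75/14)² = 1.036, y* = 29.7885.

x* = 1.036, y* = 29.7885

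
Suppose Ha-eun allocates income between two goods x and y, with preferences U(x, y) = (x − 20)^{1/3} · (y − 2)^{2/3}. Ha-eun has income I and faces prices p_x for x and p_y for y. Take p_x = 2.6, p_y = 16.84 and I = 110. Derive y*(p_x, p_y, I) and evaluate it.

y* = 2.9628

Let x' = x−20, y' = y−2. MRS = (1/2)·y'/x' = p_x/p_y.
Substituting into the budget: x* = 20 + 1/3·(I − 20·p_x − 2·p_y)/p_x, and y* = 2 + 2/3·(…)/p_y.
Discretionary income = 110 − 20·2.6 − 2·16.84 = 24.32; y* = 2 + 2/3·24.32/16.84 = 2.9628.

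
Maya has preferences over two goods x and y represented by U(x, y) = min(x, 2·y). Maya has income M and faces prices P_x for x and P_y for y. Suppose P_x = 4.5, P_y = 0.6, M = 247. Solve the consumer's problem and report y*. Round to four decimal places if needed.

With perfect complements, no substitution: consume in ratio x:y = 2:1.
Budget: P_x·x + P_y·(1/2)·x = M, so (2·P_x + P_y)·x = 2·M.
Demand: x*(P_x,P_y,M) = 2·M/(2·P_x + P_y), y* = M/(2·P_x + P_y).
Here 2·4.5 + 0.6 = 9.6, giving y* = 25.7292.

y* = 25.7292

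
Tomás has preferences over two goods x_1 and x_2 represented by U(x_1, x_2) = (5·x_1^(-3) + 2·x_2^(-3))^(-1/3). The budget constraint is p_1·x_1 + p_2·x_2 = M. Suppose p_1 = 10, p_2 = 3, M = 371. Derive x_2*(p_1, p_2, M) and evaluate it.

MRS = MU_x_1/MU_x_2 = (5/2)·(x_2/x_1)^(4). Set equal to p_1/p_2.
Hence x_2/x_1 = ((2/5)·p_1/p_2)^(1/(4)), i.e. raised to the 0.25 power.
Substitute x_2 = (x_2/x_1)·x_1 into the budget: x_1* = M/(p_1 + p_2·(x_2/x_1)).
Numerically x_2/x_1 = 1.07457, so x_1* = 371/(10 + 3·1.07457) = 28.0557 and x_2* = 1.07457·28.0557 = 30.1478.

x_2* = 30.1478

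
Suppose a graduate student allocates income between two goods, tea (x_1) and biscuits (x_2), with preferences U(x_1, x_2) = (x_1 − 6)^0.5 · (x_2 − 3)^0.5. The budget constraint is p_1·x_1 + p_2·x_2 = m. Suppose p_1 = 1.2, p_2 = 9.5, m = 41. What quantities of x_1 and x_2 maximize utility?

This is Cobb-Douglas in (x_1−6, x_2−3): tangency gives 0.5·p_2·(x_2−3) = 0.5·p_1·(x_1−6).
After buying the subsistence bundle (6, 3), a share 0.5 of the remaining income goes to x_1: x_1* = 6 + 0.5·(m − 6p_1 − 3p_2)/p_1.
Discretionary income = 41 − 6·1.2 − 3·9.5 = 5.3; x_1* = 6 + 0.5·5.3/1.2 = 8.2083; x_2* = 3 + 0.5·5.3/9.5 = 3.2789.

x_1* = 8.2083, x_2* = 3.2789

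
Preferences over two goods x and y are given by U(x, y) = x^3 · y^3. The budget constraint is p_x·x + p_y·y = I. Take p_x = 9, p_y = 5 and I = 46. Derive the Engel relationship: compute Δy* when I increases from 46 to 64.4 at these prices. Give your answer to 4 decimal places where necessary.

Δy* = 1.84

Tangency: MRS = y/x = p_x/p_y.
Rearranging, p_y·y = p_x·x. Substituting into the budget gives p_x·x·(1 + 1) = I.
Demand: x*(p_x,p_y,I) = 0.5·I/p_x and y* = 0.5·I/p_y.
At p_x=9, p_y=5, I=46: y* = 0.5·46/5 = 4.6.
At I' = 64.4: y* = 6.44. Change: 6.44 − 4.6 = 1.84.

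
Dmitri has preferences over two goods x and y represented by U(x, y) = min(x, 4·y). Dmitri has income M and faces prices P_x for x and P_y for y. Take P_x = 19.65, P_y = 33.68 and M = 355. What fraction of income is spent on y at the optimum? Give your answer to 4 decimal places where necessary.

With perfect complements, no substitution: consume in ratio x:y = 4:1.
Budget: P_x·x + P_y·(1/4)·x = M, so (4·P_x + P_y)·x = 4·M.
Demand: x*(P_x,P_y,M) = 4·M/(4·P_x + P_y), y* = M/(4·P_x + P_y).
Here 4·19.65 + 33.68 = 112.28, giving x* = 12.647 and y* = 3.1617.
Expenditure on y: 33.68·3.1617 = 106.4874; share = 0.3.

share on y = 0.3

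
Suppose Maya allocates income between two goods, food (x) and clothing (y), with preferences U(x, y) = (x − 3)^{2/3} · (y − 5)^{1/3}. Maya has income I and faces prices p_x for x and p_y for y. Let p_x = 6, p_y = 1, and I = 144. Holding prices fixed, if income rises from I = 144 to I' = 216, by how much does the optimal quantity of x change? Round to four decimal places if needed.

Δx* = 8

Let x' = x−3, y' = y−5. MRS = 2·y'/x' = p_x/p_y.
After buying the subsistence bundle (3, 5), a share 2/3 of the remaining income goes to x: x* = 3 + 2/3·(I − 3p_x − 5p_y)/p_x.
Discretionary income = 144 − 3·6 − 5·1 = 121; x* = 3 + 2/3·121/6 = 16.4444.
At I' = 216: x* = 24.4444. Change: 24.4444 − 16.4444 = 8.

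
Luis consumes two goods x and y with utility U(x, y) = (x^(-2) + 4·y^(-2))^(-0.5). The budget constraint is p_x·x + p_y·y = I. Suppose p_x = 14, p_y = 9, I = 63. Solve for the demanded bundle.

x* = 2.062, y* = 3.7925

From the CES first-order condition, (1/4)·(y/x)^(3) = p_x/p_y.
Solve for the ratio: y/x = [4·p_x/p_y]^(1/3).
Substitute y = (y/x)·x into the budget: x* = I/(p_x + p_y·(y/x)).
Numerically y/x = 1.839283, so x* = 63/(14 + 9·1.839283) = 2.062 and y* = 1.839283·2.062 = 3.7925.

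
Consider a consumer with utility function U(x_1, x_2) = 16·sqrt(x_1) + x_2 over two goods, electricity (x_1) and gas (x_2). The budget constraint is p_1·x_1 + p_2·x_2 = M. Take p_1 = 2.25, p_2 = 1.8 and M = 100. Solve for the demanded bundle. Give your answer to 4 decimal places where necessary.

x_1* = 40.96, x_2* = 4.3556

MU_x_1 = 8/√x_1, MU_x_2 = 1. Tangency: 8/√x_1 = p_1/p_2.
Solve: √x_1 = 8·p_2/p_1, so x_1*(p_1,p_2) = (8·p_2/p_1)², and x_2* = (M − p_1·x_1*)/p_2.
Plugging in: x_1* = (8·1.8/2.25)² = 40.96, x_2* = 4.3556.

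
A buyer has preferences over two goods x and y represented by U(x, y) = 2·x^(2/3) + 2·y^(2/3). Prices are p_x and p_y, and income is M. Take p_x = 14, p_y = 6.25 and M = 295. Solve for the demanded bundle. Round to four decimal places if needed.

x* = 3.5016, y* = 39.3563

MRS = MU_x/MU_y = (y/x)^(1/3). Set equal to p_x/p_y.
Hence y/x = (p_x/p_y)^(1/(1/3)), i.e. raised to the 3 power.
With the ratio pinned down, the budget gives x* = M/(p_x + p_y·(y/x)) and y* = (y/x)·x*.
Numerically y/x = 11.239424, so x* = 295/(14 + 6.25·11.239424) = 3.5016 and y* = 11.239424·3.5016 = 39.3563.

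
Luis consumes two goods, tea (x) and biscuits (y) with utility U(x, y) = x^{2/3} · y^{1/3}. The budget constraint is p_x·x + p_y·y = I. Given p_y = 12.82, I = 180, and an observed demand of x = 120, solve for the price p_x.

MU_x/MU_y = (2/3·y)/(1/3·x); tangency sets this equal to p_x/p_y.
So 2/3·p_y·y = 1/3·p_x·x; combined with the budget, a share 2/3 of income goes to x.
Demand: x*(p_x,p_y,I) = 2/3·I/p_x and y* = 1/3·I/p_y.
Set x* = 120 in the demand function and solve for p_x: p_x = 1.

p_x = 1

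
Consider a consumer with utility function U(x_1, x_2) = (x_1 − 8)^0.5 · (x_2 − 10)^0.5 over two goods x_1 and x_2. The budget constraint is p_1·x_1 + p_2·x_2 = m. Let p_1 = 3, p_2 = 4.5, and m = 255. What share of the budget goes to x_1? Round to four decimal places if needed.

MRS = (x_2−10)/(x_1−8). Tangency with p_1/p_2 gives x_2−10 = (p_1/p_2)·(x_1−8).
Substituting into the budget: x_1* = 8 + 0.5·(m − 8·p_1 − 10·p_2)/p_1, and x_2* = 10 + 0.5·(…)/p_2.
Discretionary income = 255 − 8·3 − 10·4.5 = 186; x_1* = 8 + 0.5·186/3 = 39; x_2* = 10 + 0.5·186/4.5 = 30.6667.
Expenditure on x_1: 3·39 = 117; share = 0.4588.

share on x_1 = 0.4588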